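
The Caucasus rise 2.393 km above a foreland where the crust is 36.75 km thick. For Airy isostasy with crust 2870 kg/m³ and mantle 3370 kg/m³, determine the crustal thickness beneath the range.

Root depth r = h ρ_c / (ρ_m − ρ_c) = 2.393 km × 2870 / 500 = 13.74 km.
Total thickness = T + h + r = 36.75 km + 2.393 km + 13.74 km = 52.9 km.

52.9 km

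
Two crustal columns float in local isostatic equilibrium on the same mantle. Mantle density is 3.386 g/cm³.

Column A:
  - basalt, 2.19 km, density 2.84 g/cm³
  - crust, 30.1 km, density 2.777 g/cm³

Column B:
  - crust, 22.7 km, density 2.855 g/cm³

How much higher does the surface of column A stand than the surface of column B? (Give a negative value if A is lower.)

For any compensation level in the mantle, the mantle terms cancel and isostasy reduces to e = (Σt_A − Σt_B) − (Σ(ρt)_A − Σ(ρt)_B) / ρ_m.
Σt_A = 32.29 km; Σt_B = 22.7 km; Σ(ρt)_A = 89.8073; Σ(ρt)_B = 64.8085 (in km·g/cm³).
e = (32.29 − 22.7) − (89.8073 − 64.8085) / 3.386 = 2.21 km.

2.21 km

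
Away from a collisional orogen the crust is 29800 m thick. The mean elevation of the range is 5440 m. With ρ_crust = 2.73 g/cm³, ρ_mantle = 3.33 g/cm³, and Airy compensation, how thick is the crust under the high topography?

60000 m

Root depth r = h ρ_c / (ρ_m − ρ_c) = 5440 m × 2.73 / 0.6 = 24750 m.
Total thickness = T + h + r = 29800 m + 5440 m + 24750 m = 60000 m.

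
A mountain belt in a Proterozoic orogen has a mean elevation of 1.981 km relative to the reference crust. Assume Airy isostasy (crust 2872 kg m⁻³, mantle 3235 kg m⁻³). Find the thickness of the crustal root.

15.7 km

Isostatic balance requires: the weight of the topography is balanced by the buoyancy of the root, ρ_c h = (ρ_m − ρ_c) r.
r = h · ρ_c / (ρ_m − ρ_c) = 1.981 km × 2872 / (3235 − 2872) = 15.7 km.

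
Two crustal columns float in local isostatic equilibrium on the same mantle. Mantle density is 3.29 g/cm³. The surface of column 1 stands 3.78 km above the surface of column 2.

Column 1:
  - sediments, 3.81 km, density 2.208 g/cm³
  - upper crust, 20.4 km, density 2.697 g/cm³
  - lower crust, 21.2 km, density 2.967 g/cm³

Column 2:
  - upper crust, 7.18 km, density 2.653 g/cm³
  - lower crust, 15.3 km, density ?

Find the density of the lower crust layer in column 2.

2.89 g/cm³

Take the compensation level at the base of the deeper column (depth z_c below the surface of column 1) and equate Σ ρ_i t_i down to z_c; mantle fills any gap and the z_c terms cancel.
Column 1: 3.81×2.208 + 20.4×2.697 + 21.2×2.967 + (z_c − 45.41)×3.29
Column 2: 3.78×0 + 7.18×2.653 + 15.3×ρ + (z_c − 3.78 − 22.48)×3.29
The z_c×3.29 term appears on both sides and cancels. Collect the known terms of each column as K = Σ(ρt)_known − 3.29 × (depth of known layers): K_1 = 126.33168 − 3.29×45.41 = −23.06722; K_2 = 19.04854 − 3.29×(3.78 + 22.48) = −67.34686.
Balance: K_1 = K_2 + 15.3×ρ, so ρ = (K_1 − K_2)/15.3 = 44.2796/15.3 = 2.89 g/cm³.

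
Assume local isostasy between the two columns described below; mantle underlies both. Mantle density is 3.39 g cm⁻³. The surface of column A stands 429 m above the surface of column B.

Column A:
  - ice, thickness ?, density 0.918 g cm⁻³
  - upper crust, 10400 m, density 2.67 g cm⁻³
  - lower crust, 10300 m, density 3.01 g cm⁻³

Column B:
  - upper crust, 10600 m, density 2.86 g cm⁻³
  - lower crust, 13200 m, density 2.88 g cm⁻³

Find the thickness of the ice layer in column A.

Take the compensation level at the base of the deeper column (depth z_c below the surface of column A) and equate Σ ρ_i t_i down to z_c; mantle fills any gap and the z_c terms cancel.
Column A: x×0.918 + 10400×2.67 + 10300×3.01 + (z_c − 20700 − x)×3.39
Column B: 429×0 + 10600×2.86 + 13200×2.88 + (z_c − 429 − 23800)×3.39
The z_c×3.39 term appears on both sides and cancels. Collect the known terms of each column as K = Σ(ρt)_known − 3.39 × (depth of known layers): K_A = 58771 − 3.39×20700 = −11402; K_B = 68332 − 3.39×(429 + 23800) = −13804.31.
Balance: K_A − x×(3.39 − 0.918) = K_B, so x = (K_A − K_B)/(3.39 − 0.918) = 2402.31/2.472 = 972 m.

972 m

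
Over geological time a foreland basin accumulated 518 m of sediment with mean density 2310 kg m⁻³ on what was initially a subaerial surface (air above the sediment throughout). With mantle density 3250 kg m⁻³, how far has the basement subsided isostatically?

368 m

Subaerial load: s = t ρ_sed / ρ_m = 518 m × 2310/3250 = 368 m.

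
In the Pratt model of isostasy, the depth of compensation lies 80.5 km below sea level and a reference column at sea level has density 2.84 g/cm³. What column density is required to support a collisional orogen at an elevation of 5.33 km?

2.66 g/cm³

Pratt balance: ρ_ref D = ρ (D + h).
ρ = ρ_ref D/(D + h) = 2.84 × 80.5 km/(80.5 km + 5.33 km) = 2.66 g/cm³.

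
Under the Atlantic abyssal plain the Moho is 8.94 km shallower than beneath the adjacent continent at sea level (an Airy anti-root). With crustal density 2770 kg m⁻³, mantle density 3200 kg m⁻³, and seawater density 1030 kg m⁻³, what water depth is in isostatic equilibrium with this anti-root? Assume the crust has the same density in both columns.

Replacing a thickness d of crust by seawater at the top must be balanced by replacing crust with mantle at the base: d (ρ_c − ρ_w) = a (ρ_m − ρ_c).
d = a (ρ_m − ρ_c)/(ρ_c − ρ_w) = 8.94 km × 430/1740 = 2.21 km.

2.21 km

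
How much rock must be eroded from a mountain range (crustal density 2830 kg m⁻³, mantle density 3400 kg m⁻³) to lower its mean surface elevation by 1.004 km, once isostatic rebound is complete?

Net drop Δ = e − u = e − e ρ_c/ρ_m = e (ρ_m − ρ_c)/ρ_m.
e = Δ ρ_m/(ρ_m − ρ_c) = 1.004 km × 3400/570 = 5.99 km.

5.99 km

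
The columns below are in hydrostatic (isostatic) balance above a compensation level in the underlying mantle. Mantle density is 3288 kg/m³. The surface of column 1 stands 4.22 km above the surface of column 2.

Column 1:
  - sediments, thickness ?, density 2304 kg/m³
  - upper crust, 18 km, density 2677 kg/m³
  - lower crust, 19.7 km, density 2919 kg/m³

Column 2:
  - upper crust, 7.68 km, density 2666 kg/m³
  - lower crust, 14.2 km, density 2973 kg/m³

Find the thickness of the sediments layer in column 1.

4.94 km

Take the compensation level at the base of the deeper column (depth z_c below the surface of column 1) and equate Σ ρ_i t_i down to z_c; mantle fills any gap and the z_c terms cancel.
Column 1: x×2304 + 18×2677 + 19.7×2919 + (z_c − 37.7 − x)×3288
Column 2: 4.22×0 + 7.68×2666 + 14.2×2973 + (z_c − 4.22 − 21.88)×3288
The z_c×3288 term appears on both sides and cancels. Collect the known terms of each column as K = Σ(ρt)_known − 3288 × (depth of known layers): K_1 = 105690.3 − 3288×37.7 = −18267.3; K_2 = 62691.48 − 3288×(4.22 + 21.88) = −23125.32.
Balance: K_1 − x×(3288 − 2304) = K_2, so x = (K_1 − K_2)/(3288 − 2304) = 4858.02/984 = 4.94 km.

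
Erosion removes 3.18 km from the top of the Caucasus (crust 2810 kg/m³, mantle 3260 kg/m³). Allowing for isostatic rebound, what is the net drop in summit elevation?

0.439 km

Rebound u = e ρ_c/ρ_m = 3.18 km × 2810/3260 = 2.741 km.
Net surface drop = e − u = 3.18 km − 2.741 km = e (ρ_m − ρ_c)/ρ_m = 0.439 km.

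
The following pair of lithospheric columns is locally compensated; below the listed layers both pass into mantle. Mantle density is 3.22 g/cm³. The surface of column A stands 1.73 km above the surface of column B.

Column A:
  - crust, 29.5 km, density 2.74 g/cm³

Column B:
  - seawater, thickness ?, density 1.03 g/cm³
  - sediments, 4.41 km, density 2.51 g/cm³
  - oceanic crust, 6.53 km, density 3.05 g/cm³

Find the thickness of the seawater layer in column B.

Take the compensation level at the base of the deeper column (depth z_c below the surface of column A) and equate Σ ρ_i t_i down to z_c; mantle fills any gap and the z_c terms cancel.
Column A: 29.5×2.74 + (z_c − 29.5)×3.22
Column B: 1.73×0 + x×1.03 + 4.41×2.51 + 6.53×3.05 + (z_c − 1.73 − 10.94 − x)×3.22
The z_c×3.22 term appears on both sides and cancels. Collect the known terms of each column as K = Σ(ρt)_known − 3.22 × (depth of known layers): K_A = 80.83 − 3.22×29.5 = −14.16; K_B = 30.9856 − 3.22×(1.73 + 10.94) = −9.8118.
Balance: K_A = K_B − x×(3.22 − 1.03), so x = (K_B − K_A)/(3.22 − 1.03) = 4.3482/2.19 = 1.99 km.

1.99 km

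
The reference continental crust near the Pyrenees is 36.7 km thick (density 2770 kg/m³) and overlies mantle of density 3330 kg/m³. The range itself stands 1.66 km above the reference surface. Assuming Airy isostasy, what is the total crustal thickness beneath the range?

46.6 km

Root depth r = h ρ_c / (ρ_m − ρ_c) = 1.66 km × 2770 / 560 = 8.211 km.
Total thickness = T + h + r = 36.7 km + 1.66 km + 8.211 km = 46.6 km.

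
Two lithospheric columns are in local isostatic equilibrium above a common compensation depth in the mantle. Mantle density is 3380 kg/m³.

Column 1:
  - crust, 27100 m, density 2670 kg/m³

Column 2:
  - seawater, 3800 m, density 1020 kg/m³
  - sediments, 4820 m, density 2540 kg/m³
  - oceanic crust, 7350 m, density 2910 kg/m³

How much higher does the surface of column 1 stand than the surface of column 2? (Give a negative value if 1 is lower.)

For any compensation level in the mantle, the mantle terms cancel and isostasy reduces to e = (Σt_1 − Σt_2) − (Σ(ρt)_1 − Σ(ρt)_2) / ρ_m.
Σt_1 = 27100 m; Σt_2 = 15970 m; Σ(ρt)_1 = 72357000; Σ(ρt)_2 = 37507300 (in m·kg/m³).
e = (27100 − 15970) − (72357000 − 37507300) / 3380 = 819 m.

819 m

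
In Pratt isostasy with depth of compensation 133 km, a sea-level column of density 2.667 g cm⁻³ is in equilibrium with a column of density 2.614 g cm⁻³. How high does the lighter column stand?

2.7 km

ρ_ref D = ρ (D + h) → h = D (ρ_ref − ρ)/ρ.
h = 133 km × (2.667 − 2.614)/2.614 = 2.7 km.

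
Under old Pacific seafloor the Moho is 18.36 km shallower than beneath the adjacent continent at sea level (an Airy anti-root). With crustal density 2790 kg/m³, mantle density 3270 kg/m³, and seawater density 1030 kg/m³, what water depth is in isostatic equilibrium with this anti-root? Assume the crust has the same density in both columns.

Replacing a thickness d of crust by seawater at the top must be balanced by replacing crust with mantle at the base: d (ρ_c − ρ_w) = a (ρ_m − ρ_c).
d = a (ρ_m − ρ_c)/(ρ_c − ρ_w) = 18.36 km × 480/1760 = 5.01 km.

5.01 km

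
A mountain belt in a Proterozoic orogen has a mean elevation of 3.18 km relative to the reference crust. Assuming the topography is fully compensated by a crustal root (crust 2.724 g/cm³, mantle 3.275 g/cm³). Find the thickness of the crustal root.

Balancing pressure at the compensation depth: the weight of the topography is balanced by the buoyancy of the root, ρ_c h = (ρ_m − ρ_c) r.
r = h · ρ_c / (ρ_m − ρ_c) = 3.18 km × 2.724 / (3.275 − 2.724) = 15.7 km.

15.7 km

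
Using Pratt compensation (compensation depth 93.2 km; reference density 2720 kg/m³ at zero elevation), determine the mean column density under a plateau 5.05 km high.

Pratt balance: ρ_ref D = ρ (D + h).
ρ = ρ_ref D/(D + h) = 2720 × 93.2 km/(93.2 km + 5.05 km) = 2580 kg/m³.

2580 kg/m³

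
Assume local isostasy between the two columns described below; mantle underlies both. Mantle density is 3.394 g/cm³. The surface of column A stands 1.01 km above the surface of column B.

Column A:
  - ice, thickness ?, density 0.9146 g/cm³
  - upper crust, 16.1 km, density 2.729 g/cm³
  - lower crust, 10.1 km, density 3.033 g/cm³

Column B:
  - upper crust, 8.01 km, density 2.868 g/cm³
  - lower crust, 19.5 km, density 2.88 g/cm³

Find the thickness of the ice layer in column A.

1.34 km

Take the compensation level at the base of the deeper column (depth z_c below the surface of column A) and equate Σ ρ_i t_i down to z_c; mantle fills any gap and the z_c terms cancel.
Column A: x×0.9146 + 16.1×2.729 + 10.1×3.033 + (z_c − 26.2 − x)×3.394
Column B: 1.01×0 + 8.01×2.868 + 19.5×2.88 + (z_c − 1.01 − 27.51)×3.394
The z_c×3.394 term appears on both sides and cancels. Collect the known terms of each column as K = Σ(ρt)_known − 3.394 × (depth of known layers): K_A = 74.5702 − 3.394×26.2 = −14.3526; K_B = 79.13268 − 3.394×(1.01 + 27.51) = −17.6642.
Balance: K_A − x×(3.394 − 0.9146) = K_B, so x = (K_A − K_B)/(3.394 − 0.9146) = 3.3116/2.4794 = 1.34 km.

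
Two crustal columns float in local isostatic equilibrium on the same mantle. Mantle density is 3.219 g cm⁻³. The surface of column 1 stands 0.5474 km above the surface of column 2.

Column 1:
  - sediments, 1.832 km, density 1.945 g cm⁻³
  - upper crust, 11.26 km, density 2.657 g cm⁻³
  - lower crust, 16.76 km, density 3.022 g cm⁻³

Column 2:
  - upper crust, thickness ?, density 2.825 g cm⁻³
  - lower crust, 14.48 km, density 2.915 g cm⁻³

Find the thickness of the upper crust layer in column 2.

14.7 km

Take the compensation level at the base of the deeper column (depth z_c below the surface of column 1) and equate Σ ρ_i t_i down to z_c; mantle fills any gap and the z_c terms cancel.
Column 1: 1.832×1.945 + 11.26×2.657 + 16.76×3.022 + (z_c − 29.852)×3.219
Column 2: 0.5474×0 + x×2.825 + 14.48×2.915 + (z_c − 0.5474 − 14.48 − x)×3.219
The z_c×3.219 term appears on both sides and cancels. Collect the known terms of each column as K = Σ(ρt)_known − 3.219 × (depth of known layers): K_1 = 84.12978 − 3.219×29.852 = −11.963808; K_2 = 42.2092 − 3.219×(0.5474 + 14.48) = −6.1640006.
Balance: K_1 = K_2 − x×(3.219 − 2.825), so x = (K_2 − K_1)/(3.219 − 2.825) = 5.79981/0.394 = 14.7 km.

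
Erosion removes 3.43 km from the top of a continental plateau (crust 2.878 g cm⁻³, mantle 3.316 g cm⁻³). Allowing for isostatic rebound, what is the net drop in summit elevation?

0.453 km

Rebound u = e ρ_c/ρ_m = 3.43 km × 2.878/3.316 = 2.977 km.
Net surface drop = e − u = 3.43 km − 2.977 km = e (ρ_m − ρ_c)/ρ_m = 0.453 km.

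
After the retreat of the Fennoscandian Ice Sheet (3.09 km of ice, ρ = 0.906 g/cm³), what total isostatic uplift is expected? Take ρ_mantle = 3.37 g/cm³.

Removing the load lets mantle flow back in; uplift u satisfies ρ_ice t = ρ_m u.
u = t ρ_ice/ρ_m = 3.09 km × 0.906/3.37 = 0.831 km.

0.831 km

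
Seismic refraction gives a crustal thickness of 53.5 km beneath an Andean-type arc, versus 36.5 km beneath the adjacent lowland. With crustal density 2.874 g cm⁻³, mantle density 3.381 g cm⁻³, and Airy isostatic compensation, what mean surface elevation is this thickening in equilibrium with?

2.55 km

Excess crust Δ = 53.5 km − 36.5 km = 17 km, split between elevation h and root r with h + r = Δ.
Airy balance ρ_c h = (ρ_m − ρ_c) r gives r = h ρ_c/(ρ_m − ρ_c), so h (1 + ρ_c/(ρ_m − ρ_c)) = Δ, i.e. h = Δ (ρ_m − ρ_c)/ρ_m.
h = 17 km × 0.507/3.381 = 2.55 km.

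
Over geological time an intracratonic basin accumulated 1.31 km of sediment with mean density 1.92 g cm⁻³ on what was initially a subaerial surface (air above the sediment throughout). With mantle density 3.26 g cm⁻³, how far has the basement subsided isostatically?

0.772 km

Subaerial load: s = t ρ_sed / ρ_m = 1.31 km × 1.92/3.26 = 0.772 km.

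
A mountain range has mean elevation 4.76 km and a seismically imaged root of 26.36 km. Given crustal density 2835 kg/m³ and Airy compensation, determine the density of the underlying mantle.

3350 kg/m³

Airy balance: ρ_c h = (ρ_m − ρ_c) r → ρ_m = ρ_c (1 + h/r).
ρ_m = 2835 × (1 + 4.76 km/26.36 km) = 3350 kg/m³.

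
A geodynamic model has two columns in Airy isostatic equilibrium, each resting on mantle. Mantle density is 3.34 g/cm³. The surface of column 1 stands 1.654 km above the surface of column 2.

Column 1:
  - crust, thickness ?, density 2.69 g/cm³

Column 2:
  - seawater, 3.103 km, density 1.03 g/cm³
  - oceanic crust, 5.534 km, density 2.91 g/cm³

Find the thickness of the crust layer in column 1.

23.2 km

Take the compensation level at the base of the deeper column (depth z_c below the surface of column 1) and equate Σ ρ_i t_i down to z_c; mantle fills any gap and the z_c terms cancel.
Column 1: x×2.69 + (z_c − 0 − x)×3.34
Column 2: 1.654×0 + 3.103×1.03 + 5.534×2.91 + (z_c − 1.654 − 8.637)×3.34
The z_c×3.34 term appears on both sides and cancels. Collect the known terms of each column as K = Σ(ρt)_known − 3.34 × (depth of known layers): K_1 = 0 − 3.34×0 = 0; K_2 = 19.30003 − 3.34×(1.654 + 8.637) = −15.07191.
Balance: K_1 − x×(3.34 − 2.69) = K_2, so x = (K_1 − K_2)/(3.34 − 2.69) = 15.0719/0.65 = 23.2 km.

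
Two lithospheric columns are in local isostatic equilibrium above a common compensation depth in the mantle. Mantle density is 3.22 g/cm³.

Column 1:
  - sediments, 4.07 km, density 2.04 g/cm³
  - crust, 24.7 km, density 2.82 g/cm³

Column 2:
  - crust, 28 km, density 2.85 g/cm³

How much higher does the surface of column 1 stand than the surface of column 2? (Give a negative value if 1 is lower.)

1.34 km

For any compensation level in the mantle, the mantle terms cancel and isostasy reduces to e = (Σt_1 − Σt_2) − (Σ(ρt)_1 − Σ(ρt)_2) / ρ_m.
Σt_1 = 28.77 km; Σt_2 = 28 km; Σ(ρt)_1 = 77.9568; Σ(ρt)_2 = 79.8 (in km·g/cm³).
e = (28.77 − 28) − (77.9568 − 79.8) / 3.22 = 1.34 km.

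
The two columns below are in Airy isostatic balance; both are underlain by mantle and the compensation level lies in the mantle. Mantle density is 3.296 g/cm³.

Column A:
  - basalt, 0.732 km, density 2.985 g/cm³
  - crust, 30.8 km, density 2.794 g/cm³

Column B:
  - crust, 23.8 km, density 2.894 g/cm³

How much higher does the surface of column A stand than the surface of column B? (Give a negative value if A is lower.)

For any compensation level in the mantle, the mantle terms cancel and isostasy reduces to e = (Σt_A − Σt_B) − (Σ(ρt)_A − Σ(ρt)_B) / ρ_m.
Σt_A = 31.532 km; Σt_B = 23.8 km; Σ(ρt)_A = 88.24022; Σ(ρt)_B = 68.8772 (in km·g/cm³).
e = (31.532 − 23.8) − (88.24022 − 68.8772) / 3.296 = 1.86 km.

1.86 km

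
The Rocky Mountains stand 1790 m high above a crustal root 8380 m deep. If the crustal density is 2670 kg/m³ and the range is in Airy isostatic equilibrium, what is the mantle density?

Airy balance: ρ_c h = (ρ_m − ρ_c) r → ρ_m = ρ_c (1 + h/r).
ρ_m = 2670 × (1 + 1790 m/8380 m) = 3240 kg/m³.

3240 kg/m³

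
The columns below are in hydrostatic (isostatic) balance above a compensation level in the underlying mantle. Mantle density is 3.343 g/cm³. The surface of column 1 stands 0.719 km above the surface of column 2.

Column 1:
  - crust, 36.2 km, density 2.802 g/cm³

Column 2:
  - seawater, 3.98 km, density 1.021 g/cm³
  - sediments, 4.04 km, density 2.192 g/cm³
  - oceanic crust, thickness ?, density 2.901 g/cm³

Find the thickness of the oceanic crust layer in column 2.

7.44 km

Take the compensation level at the base of the deeper column (depth z_c below the surface of column 1) and equate Σ ρ_i t_i down to z_c; mantle fills any gap and the z_c terms cancel.
Column 1: 36.2×2.802 + (z_c − 36.2)×3.343
Column 2: 0.719×0 + 3.98×1.021 + 4.04×2.192 + x×2.901 + (z_c − 0.719 − 8.02 − x)×3.343
The z_c×3.343 term appears on both sides and cancels. Collect the known terms of each column as K = Σ(ρt)_known − 3.343 × (depth of known layers): K_1 = 101.4324 − 3.343×36.2 = −19.5842; K_2 = 12.91926 − 3.343×(0.719 + 8.02) = −16.295217.
Balance: K_1 = K_2 − x×(3.343 − 2.901), so x = (K_2 − K_1)/(3.343 − 2.901) = 3.28898/0.442 = 7.44 km.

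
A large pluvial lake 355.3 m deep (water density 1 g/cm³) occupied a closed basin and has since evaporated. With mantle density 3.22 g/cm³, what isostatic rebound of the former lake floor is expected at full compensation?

u = d ρ_w/ρ_m = 355.3 m × 1/3.22 = 110 m.

110 m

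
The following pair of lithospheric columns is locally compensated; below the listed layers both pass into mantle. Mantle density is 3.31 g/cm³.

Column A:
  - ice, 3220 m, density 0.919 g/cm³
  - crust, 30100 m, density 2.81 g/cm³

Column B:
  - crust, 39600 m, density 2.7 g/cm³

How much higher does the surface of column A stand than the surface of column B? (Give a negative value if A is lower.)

−425 m

For any compensation level in the mantle, the mantle terms cancel and isostasy reduces to e = (Σt_A − Σt_B) − (Σ(ρt)_A − Σ(ρt)_B) / ρ_m.
Σt_A = 33320 m; Σt_B = 39600 m; Σ(ρt)_A = 87540.18; Σ(ρt)_B = 106920 (in m·g/cm³).
e = (33320 − 39600) − (87540.18 − 106920) / 3.31 = −425 m.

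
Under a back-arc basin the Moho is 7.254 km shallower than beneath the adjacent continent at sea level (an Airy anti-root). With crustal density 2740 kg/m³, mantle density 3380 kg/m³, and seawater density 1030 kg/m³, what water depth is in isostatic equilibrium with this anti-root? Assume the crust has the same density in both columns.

2.71 km

Replacing a thickness d of crust by seawater at the top must be balanced by replacing crust with mantle at the base: d (ρ_c − ρ_w) = a (ρ_m − ρ_c).
d = a (ρ_m − ρ_c)/(ρ_c − ρ_w) = 7.254 km × 640/1710 = 2.71 km.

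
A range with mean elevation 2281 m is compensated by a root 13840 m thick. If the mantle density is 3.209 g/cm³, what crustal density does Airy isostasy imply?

2.75 g/cm³

ρ_c h = (ρ_m − ρ_c) r → ρ_c (h + r) = ρ_m r → ρ_c = ρ_m r / (h + r).
ρ_c = 3.209 × 13840 m / (2281 m + 13840 m) = 2.75 g/cm³.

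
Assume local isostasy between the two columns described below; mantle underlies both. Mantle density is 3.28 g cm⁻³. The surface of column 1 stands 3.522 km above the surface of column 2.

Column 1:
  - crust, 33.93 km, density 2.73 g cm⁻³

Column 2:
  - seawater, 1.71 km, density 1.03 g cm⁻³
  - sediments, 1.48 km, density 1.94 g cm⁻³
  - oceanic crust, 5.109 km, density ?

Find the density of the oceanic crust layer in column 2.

3.03 g cm⁻³

Take the compensation level at the base of the deeper column (depth z_c below the surface of column 1) and equate Σ ρ_i t_i down to z_c; mantle fills any gap and the z_c terms cancel.
Column 1: 33.93×2.73 + (z_c − 33.93)×3.28
Column 2: 3.522×0 + 1.71×1.03 + 1.48×1.94 + 5.109×ρ + (z_c − 3.522 − 8.299)×3.28
The z_c×3.28 term appears on both sides and cancels. Collect the known terms of each column as K = Σ(ρt)_known − 3.28 × (depth of known layers): K_1 = 92.6289 − 3.28×33.93 = −18.6615; K_2 = 4.6325 − 3.28×(3.522 + 8.299) = −34.14038.
Balance: K_1 = K_2 + 5.109×ρ, so ρ = (K_1 − K_2)/5.109 = 15.4789/5.109 = 3.03 g cm⁻³.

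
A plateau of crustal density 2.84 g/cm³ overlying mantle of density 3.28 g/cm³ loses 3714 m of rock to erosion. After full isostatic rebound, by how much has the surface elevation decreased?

498 m

Rebound u = e ρ_c/ρ_m = 3714 m × 2.84/3.28 = 3216 m.
Net surface drop = e − u = 3714 m − 3216 m = e (ρ_m − ρ_c)/ρ_m = 498 m.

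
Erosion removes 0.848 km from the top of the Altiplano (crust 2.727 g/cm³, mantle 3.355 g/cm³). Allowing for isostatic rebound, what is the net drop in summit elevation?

0.159 km

Rebound u = e ρ_c/ρ_m = 0.848 km × 2.727/3.355 = 0.6893 km.
Net surface drop = e − u = 0.848 km − 0.6893 km = e (ρ_m − ρ_c)/ρ_m = 0.159 km.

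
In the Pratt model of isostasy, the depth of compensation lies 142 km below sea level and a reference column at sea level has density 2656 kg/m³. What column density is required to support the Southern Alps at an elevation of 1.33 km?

Pratt balance: ρ_ref D = ρ (D + h).
ρ = ρ_ref D/(D + h) = 2656 × 142 km/(142 km + 1.33 km) = 2630 kg/m³.

2630 kg/m³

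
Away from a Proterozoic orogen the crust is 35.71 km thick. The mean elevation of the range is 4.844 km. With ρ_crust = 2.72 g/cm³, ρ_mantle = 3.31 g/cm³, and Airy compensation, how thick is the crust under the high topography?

62.9 km

Root depth r = h ρ_c / (ρ_m − ρ_c) = 4.844 km × 2.72 / 0.59 = 22.33 km.
Total thickness = T + h + r = 35.71 km + 4.844 km + 22.33 km = 62.9 km.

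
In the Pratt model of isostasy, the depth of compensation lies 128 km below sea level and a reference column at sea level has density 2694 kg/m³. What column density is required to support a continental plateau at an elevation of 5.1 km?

2590 kg/m³

Pratt balance: ρ_ref D = ρ (D + h).
ρ = ρ_ref D/(D + h) = 2694 × 128 km/(128 km + 5.1 km) = 2590 kg/m³.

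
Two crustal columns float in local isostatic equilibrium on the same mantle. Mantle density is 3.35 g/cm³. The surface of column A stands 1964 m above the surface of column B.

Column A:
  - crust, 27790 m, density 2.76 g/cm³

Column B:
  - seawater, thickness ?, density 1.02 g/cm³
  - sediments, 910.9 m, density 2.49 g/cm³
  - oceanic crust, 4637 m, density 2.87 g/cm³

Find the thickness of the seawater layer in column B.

2920 m

Take the compensation level at the base of the deeper column (depth z_c below the surface of column A) and equate Σ ρ_i t_i down to z_c; mantle fills any gap and the z_c terms cancel.
Column A: 27790×2.76 + (z_c − 27790)×3.35
Column B: 1964×0 + x×1.02 + 910.9×2.49 + 4637×2.87 + (z_c − 1964 − 5547.9 − x)×3.35
The z_c×3.35 term appears on both sides and cancels. Collect the known terms of each column as K = Σ(ρt)_known − 3.35 × (depth of known layers): K_A = 76700.4 − 3.35×27790 = −16396.1; K_B = 15576.331 − 3.35×(1964 + 5547.9) = −9588.534.
Balance: K_A = K_B − x×(3.35 − 1.02), so x = (K_B − K_A)/(3.35 − 1.02) = 6807.57/2.33 = 2920 m.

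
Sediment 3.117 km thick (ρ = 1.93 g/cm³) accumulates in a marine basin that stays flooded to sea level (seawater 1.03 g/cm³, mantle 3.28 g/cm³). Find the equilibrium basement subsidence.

Submarine loading: the sediment displaces seawater, and the subsidence is in turn flooded, so s (ρ_m − ρ_w) = t (ρ_sed − ρ_w).
s = 3.117 km × (1.93 − 1.03) / (3.28 − 1.03) = 1.25 km.

1.25 km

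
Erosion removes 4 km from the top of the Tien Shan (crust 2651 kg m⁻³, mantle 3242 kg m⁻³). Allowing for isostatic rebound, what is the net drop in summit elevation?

0.729 km

Rebound u = e ρ_c/ρ_m = 4 km × 2651/3242 = 3.271 km.
Net surface drop = e − u = 4 km − 3.271 km = e (ρ_m − ρ_c)/ρ_m = 0.729 km.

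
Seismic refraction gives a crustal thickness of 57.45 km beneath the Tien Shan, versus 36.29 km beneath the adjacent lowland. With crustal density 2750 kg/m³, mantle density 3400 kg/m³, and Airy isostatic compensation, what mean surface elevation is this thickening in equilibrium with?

4.05 km

Excess crust Δ = 57.45 km − 36.29 km = 21.16 km, split between elevation h and root r with h + r = Δ.
Airy balance ρ_c h = (ρ_m − ρ_c) r gives r = h ρ_c/(ρ_m − ρ_c), so h (1 + ρ_c/(ρ_m − ρ_c)) = Δ, i.e. h = Δ (ρ_m − ρ_c)/ρ_m.
h = 21.16 km × 650/3400 = 4.05 km.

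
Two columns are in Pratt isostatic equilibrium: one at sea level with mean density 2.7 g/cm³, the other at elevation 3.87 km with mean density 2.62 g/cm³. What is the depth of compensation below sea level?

127 km

ρ_ref D = ρ (D + h) → D (ρ_ref − ρ) = ρ h.
D = ρ h/(ρ_ref − ρ) = 2.62 × 3.87 km/(2.7 − 2.62) = 127 km.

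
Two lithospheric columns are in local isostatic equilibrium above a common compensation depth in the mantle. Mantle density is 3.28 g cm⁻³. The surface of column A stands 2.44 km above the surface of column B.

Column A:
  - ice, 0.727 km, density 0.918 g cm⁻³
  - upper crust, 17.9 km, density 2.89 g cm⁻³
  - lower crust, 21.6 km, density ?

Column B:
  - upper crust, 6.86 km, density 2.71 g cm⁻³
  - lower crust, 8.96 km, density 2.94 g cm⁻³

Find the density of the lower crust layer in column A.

2.99 g cm⁻³

Take the compensation level at the base of the deeper column (depth z_c below the surface of column A) and equate Σ ρ_i t_i down to z_c; mantle fills any gap and the z_c terms cancel.
Column A: 0.727×0.918 + 17.9×2.89 + 21.6×ρ + (z_c − 40.227)×3.28
Column B: 2.44×0 + 6.86×2.71 + 8.96×2.94 + (z_c − 2.44 − 15.82)×3.28
The z_c×3.28 term appears on both sides and cancels. Collect the known terms of each column as K = Σ(ρt)_known − 3.28 × (depth of known layers): K_A = 52.398386 − 3.28×40.227 = −79.546174; K_B = 44.933 − 3.28×(2.44 + 15.82) = −14.9598.
Balance: K_A + 21.6×ρ = K_B, so ρ = (K_B − K_A)/21.6 = 64.5864/21.6 = 2.99 g cm⁻³.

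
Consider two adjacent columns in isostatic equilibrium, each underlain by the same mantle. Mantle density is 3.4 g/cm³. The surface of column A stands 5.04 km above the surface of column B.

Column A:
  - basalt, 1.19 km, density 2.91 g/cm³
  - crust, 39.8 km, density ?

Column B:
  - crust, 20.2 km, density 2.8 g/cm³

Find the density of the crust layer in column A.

Take the compensation level at the base of the deeper column (depth z_c below the surface of column A) and equate Σ ρ_i t_i down to z_c; mantle fills any gap and the z_c terms cancel.
Column A: 1.19×2.91 + 39.8×ρ + (z_c − 40.99)×3.4
Column B: 5.04×0 + 20.2×2.8 + (z_c − 5.04 − 20.2)×3.4
The z_c×3.4 term appears on both sides and cancels. Collect the known terms of each column as K = Σ(ρt)_known − 3.4 × (depth of known layers): K_A = 3.4629 − 3.4×40.99 = −135.9031; K_B = 56.56 − 3.4×(5.04 + 20.2) = −29.256.
Balance: K_A + 39.8×ρ = K_B, so ρ = (K_B − K_A)/39.8 = 106.647/39.8 = 2.68 g/cm³.

2.68 g/cm³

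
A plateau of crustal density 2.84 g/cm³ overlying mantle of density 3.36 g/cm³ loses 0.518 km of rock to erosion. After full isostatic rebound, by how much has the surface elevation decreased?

0.0802 km

Rebound u = e ρ_c/ρ_m = 0.518 km × 2.84/3.36 = 0.4378 km.
Net surface drop = e − u = 0.518 km − 0.4378 km = e (ρ_m − ρ_c)/ρ_m = 0.0802 km.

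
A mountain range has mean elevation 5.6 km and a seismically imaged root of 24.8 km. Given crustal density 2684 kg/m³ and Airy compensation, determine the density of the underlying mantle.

Airy balance: ρ_c h = (ρ_m − ρ_c) r → ρ_m = ρ_c (1 + h/r).
ρ_m = 2684 × (1 + 5.6 km/24.8 km) = 3290 kg/m³.

3290 kg/m³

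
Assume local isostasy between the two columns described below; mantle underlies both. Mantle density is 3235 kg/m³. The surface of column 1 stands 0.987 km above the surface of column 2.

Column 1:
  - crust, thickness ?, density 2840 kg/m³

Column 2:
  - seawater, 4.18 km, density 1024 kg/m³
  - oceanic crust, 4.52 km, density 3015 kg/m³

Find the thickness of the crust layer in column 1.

34 km

Take the compensation level at the base of the deeper column (depth z_c below the surface of column 1) and equate Σ ρ_i t_i down to z_c; mantle fills any gap and the z_c terms cancel.
Column 1: x×2840 + (z_c − 0 − x)×3235
Column 2: 0.987×0 + 4.18×1024 + 4.52×3015 + (z_c − 0.987 − 8.7)×3235
The z_c×3235 term appears on both sides and cancels. Collect the known terms of each column as K = Σ(ρt)_known − 3235 × (depth of known layers): K_1 = 0 − 3235×0 = 0; K_2 = 17908.12 − 3235×(0.987 + 8.7) = −13429.325.
Balance: K_1 − x×(3235 − 2840) = K_2, so x = (K_1 − K_2)/(3235 − 2840) = 13429.3/395 = 34 km.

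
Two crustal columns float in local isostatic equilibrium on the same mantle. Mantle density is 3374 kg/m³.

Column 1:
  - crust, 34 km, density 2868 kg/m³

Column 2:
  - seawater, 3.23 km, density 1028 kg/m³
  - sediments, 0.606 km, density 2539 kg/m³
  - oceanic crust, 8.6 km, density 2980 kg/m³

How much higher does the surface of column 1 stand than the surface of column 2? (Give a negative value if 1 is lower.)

For any compensation level in the mantle, the mantle terms cancel and isostasy reduces to e = (Σt_1 − Σt_2) − (Σ(ρt)_1 − Σ(ρt)_2) / ρ_m.
Σt_1 = 34 km; Σt_2 = 12.436 km; Σ(ρt)_1 = 97512; Σ(ρt)_2 = 30487.074 (in km·kg/m³).
e = (34 − 12.436) − (97512 − 30487.074) / 3374 = 1.7 km.

1.7 km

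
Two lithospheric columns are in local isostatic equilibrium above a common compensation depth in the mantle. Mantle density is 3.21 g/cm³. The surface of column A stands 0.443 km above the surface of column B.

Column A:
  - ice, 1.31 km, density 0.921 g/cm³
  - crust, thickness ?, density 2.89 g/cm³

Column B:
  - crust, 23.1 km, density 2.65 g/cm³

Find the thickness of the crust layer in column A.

Take the compensation level at the base of the deeper column (depth z_c below the surface of column A) and equate Σ ρ_i t_i down to z_c; mantle fills any gap and the z_c terms cancel.
Column A: 1.31×0.921 + x×2.89 + (z_c − 1.31 − x)×3.21
Column B: 0.443×0 + 23.1×2.65 + (z_c − 0.443 − 23.1)×3.21
The z_c×3.21 term appears on both sides and cancels. Collect the known terms of each column as K = Σ(ρt)_known − 3.21 × (depth of known layers): K_A = 1.20651 − 3.21×1.31 = −2.99859; K_B = 61.215 − 3.21×(0.443 + 23.1) = −14.35803.
Balance: K_A − x×(3.21 − 2.89) = K_B, so x = (K_A − K_B)/(3.21 − 2.89) = 11.3594/0.32 = 35.5 km.

35.5 km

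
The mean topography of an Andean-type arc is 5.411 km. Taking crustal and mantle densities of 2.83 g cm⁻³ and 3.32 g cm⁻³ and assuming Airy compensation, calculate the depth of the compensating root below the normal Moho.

Equating mass per unit area of the two columns: the weight of the topography is balanced by the buoyancy of the root, ρ_c h = (ρ_m − ρ_c) r.
r = h · ρ_c / (ρ_m − ρ_c) = 5.411 km × 2.83 / (3.32 − 2.83) = 31.3 km.

31.3 km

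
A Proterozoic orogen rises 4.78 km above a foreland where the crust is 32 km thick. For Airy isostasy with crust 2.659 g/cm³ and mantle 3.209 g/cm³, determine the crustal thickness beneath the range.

Root depth r = h ρ_c / (ρ_m − ρ_c) = 4.78 km × 2.659 / 0.55 = 23.11 km.
Total thickness = T + h + r = 32 km + 4.78 km + 23.11 km = 59.9 km.

59.9 km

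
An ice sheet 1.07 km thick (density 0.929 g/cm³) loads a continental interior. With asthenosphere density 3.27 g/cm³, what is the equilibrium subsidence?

Isostatic balance requires: the ice load ρ_ice t is balanced by mantle displaced below, ρ_m s.
s = t ρ_ice / ρ_m = 1.07 km × 0.929/3.27 = 0.304 km.

0.304 km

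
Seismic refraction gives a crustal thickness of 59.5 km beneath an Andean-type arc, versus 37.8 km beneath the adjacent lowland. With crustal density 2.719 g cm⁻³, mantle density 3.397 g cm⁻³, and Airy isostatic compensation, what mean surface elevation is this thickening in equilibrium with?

Excess crust Δ = 59.5 km − 37.8 km = 21.7 km, split between elevation h and root r with h + r = Δ.
Airy balance ρ_c h = (ρ_m − ρ_c) r gives r = h ρ_c/(ρ_m − ρ_c), so h (1 + ρ_c/(ρ_m − ρ_c)) = Δ, i.e. h = Δ (ρ_m − ρ_c)/ρ_m.
h = 21.7 km × 0.678/3.397 = 4.33 km.

4.33 km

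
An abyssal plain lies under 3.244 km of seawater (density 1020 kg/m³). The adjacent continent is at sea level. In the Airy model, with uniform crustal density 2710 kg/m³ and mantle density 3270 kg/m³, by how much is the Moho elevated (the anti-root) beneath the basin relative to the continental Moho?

For local isostatic compensation: replacing crust with seawater at the top is compensated by replacing crust with mantle at the base: d (ρ_c − ρ_w) = a (ρ_m − ρ_c).
a = d (ρ_c − ρ_w)/(ρ_m − ρ_c) = 3.244 km × 1690/560 = 9.79 km.

9.79 km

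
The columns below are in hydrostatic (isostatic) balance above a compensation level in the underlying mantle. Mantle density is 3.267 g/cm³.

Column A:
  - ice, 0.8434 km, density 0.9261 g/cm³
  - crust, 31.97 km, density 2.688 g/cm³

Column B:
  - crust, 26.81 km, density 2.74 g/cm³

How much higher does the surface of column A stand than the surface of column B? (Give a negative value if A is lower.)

For any compensation level in the mantle, the mantle terms cancel and isostasy reduces to e = (Σt_A − Σt_B) − (Σ(ρt)_A − Σ(ρt)_B) / ρ_m.
Σt_A = 32.8134 km; Σt_B = 26.81 km; Σ(ρt)_A = 86.7164327; Σ(ρt)_B = 73.4594 (in km·g/cm³).
e = (32.8134 − 26.81) − (86.7164327 − 73.4594) / 3.267 = 1.95 km.

1.95 km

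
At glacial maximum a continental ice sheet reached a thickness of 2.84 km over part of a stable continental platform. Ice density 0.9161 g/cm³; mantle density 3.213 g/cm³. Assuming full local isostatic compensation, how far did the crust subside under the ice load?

0.81 km

Isostatic balance requires: the ice load ρ_ice t is balanced by mantle displaced below, ρ_m s.
s = t ρ_ice / ρ_m = 2.84 km × 0.9161/3.213 = 0.81 km.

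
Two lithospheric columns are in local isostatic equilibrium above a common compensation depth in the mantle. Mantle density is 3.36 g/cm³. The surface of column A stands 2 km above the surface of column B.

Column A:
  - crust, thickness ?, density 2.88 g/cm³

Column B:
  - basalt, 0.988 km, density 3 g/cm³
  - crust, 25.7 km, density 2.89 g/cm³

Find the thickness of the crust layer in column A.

Take the compensation level at the base of the deeper column (depth z_c below the surface of column A) and equate Σ ρ_i t_i down to z_c; mantle fills any gap and the z_c terms cancel.
Column A: x×2.88 + (z_c − 0 − x)×3.36
Column B: 2×0 + 0.988×3 + 25.7×2.89 + (z_c − 2 − 26.688)×3.36
The z_c×3.36 term appears on both sides and cancels. Collect the known terms of each column as K = Σ(ρt)_known − 3.36 × (depth of known layers): K_A = 0 − 3.36×0 = 0; K_B = 77.237 − 3.36×(2 + 26.688) = −19.15468.
Balance: K_A − x×(3.36 − 2.88) = K_B, so x = (K_A − K_B)/(3.36 − 2.88) = 19.1547/0.48 = 39.9 km.

39.9 km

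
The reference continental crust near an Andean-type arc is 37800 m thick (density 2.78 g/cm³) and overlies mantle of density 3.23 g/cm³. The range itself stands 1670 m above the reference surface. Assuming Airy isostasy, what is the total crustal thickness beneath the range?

49800 m

Root depth r = h ρ_c / (ρ_m − ρ_c) = 1670 m × 2.78 / 0.45 = 10320 m.
Total thickness = T + h + r = 37800 m + 1670 m + 10320 m = 49800 m.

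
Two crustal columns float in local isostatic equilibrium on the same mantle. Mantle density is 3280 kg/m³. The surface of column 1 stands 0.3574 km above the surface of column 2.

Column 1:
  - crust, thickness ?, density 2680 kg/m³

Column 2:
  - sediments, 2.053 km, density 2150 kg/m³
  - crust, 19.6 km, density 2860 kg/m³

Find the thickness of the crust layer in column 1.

19.5 km

Take the compensation level at the base of the deeper column (depth z_c below the surface of column 1) and equate Σ ρ_i t_i down to z_c; mantle fills any gap and the z_c terms cancel.
Column 1: x×2680 + (z_c − 0 − x)×3280
Column 2: 0.3574×0 + 2.053×2150 + 19.6×2860 + (z_c − 0.3574 − 21.653)×3280
The z_c×3280 term appears on both sides and cancels. Collect the known terms of each column as K = Σ(ρt)_known − 3280 × (depth of known layers): K_1 = 0 − 3280×0 = 0; K_2 = 60469.95 − 3280×(0.3574 + 21.653) = −11724.162.
Balance: K_1 − x×(3280 − 2680) = K_2, so x = (K_1 − K_2)/(3280 − 2680) = 11724.2/600 = 19.5 km.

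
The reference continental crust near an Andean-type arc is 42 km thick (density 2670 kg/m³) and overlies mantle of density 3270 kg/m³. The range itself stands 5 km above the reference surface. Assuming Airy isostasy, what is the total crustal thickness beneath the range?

Root depth r = h ρ_c / (ρ_m − ρ_c) = 5 km × 2670 / 600 = 22.25 km.
Total thickness = T + h + r = 42 km + 5 km + 22.25 km = 69.2 km.

69.2 km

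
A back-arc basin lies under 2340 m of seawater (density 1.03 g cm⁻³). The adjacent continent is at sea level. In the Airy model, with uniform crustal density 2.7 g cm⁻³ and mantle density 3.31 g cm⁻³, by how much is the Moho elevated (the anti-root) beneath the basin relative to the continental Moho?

6410 m

By Archimedes' principle applied to the lithosphere: replacing crust with seawater at the top is compensated by replacing crust with mantle at the base: d (ρ_c − ρ_w) = a (ρ_m − ρ_c).
a = d (ρ_c − ρ_w)/(ρ_m − ρ_c) = 2340 m × 1.67/0.61 = 6410 m.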